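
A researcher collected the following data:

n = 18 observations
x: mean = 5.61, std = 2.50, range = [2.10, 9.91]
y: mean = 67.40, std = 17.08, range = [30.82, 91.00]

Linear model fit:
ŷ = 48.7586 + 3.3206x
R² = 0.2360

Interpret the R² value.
About 23.60% of the variability in y is accounted for by the regression on x (R² = 0.2360) — a weak linear fit.

R² (coefficient of determination) measures the proportion of variance in y explained by the regression model.

Here R² = 0.2360:
- Explained: 23.60% of the variation in y
- Unexplained (residual): 100% − 23.60% = 76.40%
- Rule of thumb (below 0.3 weak; 0.3 to below 0.7 moderate; 0.7 and above strong) → weak

Note: R² never decreases when predictors are added, so it should not be used alone to compare models of different size.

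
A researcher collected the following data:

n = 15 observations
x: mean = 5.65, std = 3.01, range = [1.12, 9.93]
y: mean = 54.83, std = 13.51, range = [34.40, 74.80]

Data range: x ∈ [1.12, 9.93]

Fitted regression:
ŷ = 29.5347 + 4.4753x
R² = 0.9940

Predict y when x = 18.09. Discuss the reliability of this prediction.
ŷ = 110.4929 (extrapolation — x = 18.09 lies outside [1.12, 9.93], so reliability is low).

Prediction calculation:
ŷ = 29.5347 + 4.4753 × 18.09
ŷ = 110.4929

Reliability:
- Data range: x ∈ [1.12, 9.93]
- Prediction point: x = 18.09 is 8.16 units above the observed range → this is EXTRAPOLATION, not interpolation

Why that matters here:
- The standard error of prediction grows with (x − x̄)², and x = 18.09 is far from x̄ = 5.65
- The linear relationship may not hold outside the observed range
- There are no observations near this x to validate the fitted line there

A defensible statement: 'if the linear trend continued to x = 18.09, y would be about 110.4929' — the premise is untested.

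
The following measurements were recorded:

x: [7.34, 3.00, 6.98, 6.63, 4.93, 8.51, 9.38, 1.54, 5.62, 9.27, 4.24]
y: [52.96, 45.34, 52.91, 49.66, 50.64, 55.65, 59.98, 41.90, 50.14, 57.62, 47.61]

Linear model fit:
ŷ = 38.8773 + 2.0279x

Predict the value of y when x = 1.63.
ŷ = 42.1828

x = 1.63 lies inside the observed range [1.54, 9.38], so the fitted equation applies directly:

ŷ = 38.8773 + 2.0279 × 1.63
ŷ = 38.8773 + 3.3055
ŷ = 42.1828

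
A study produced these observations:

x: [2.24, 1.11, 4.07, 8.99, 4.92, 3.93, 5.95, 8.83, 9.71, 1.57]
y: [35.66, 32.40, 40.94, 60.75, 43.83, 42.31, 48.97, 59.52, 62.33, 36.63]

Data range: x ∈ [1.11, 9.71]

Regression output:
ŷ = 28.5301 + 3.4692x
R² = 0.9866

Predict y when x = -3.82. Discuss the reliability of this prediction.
ŷ = 15.2778, but this is extrapolation (below the data range [1.11, 9.71]) and may be unreliable.

Prediction calculation:
ŷ = 28.5301 + 3.4692 × (-3.82)
ŷ = 15.2778

Reliability:
- Data range: x ∈ [1.11, 9.71]
- Prediction point: x = -3.82 is 4.93 units below the observed range → this is EXTRAPOLATION, not interpolation

Why that matters here:
- There are no observations near this x to validate the fitted line there
- The standard error of prediction grows with (x − x̄)², and x = -3.82 is far from x̄ = 5.13

The R² = 0.9866 only validates the fit within [1.11, 9.71]; treat ŷ = 15.2778 with caution.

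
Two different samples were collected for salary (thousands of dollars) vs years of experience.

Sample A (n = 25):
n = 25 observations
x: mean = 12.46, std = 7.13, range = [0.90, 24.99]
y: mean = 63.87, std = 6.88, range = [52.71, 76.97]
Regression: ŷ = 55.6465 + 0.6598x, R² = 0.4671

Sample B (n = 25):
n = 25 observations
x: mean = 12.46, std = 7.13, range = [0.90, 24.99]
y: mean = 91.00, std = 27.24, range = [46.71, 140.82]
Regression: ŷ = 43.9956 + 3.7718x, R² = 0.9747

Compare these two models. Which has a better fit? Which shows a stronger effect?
Model B has the better fit (R² = 0.9747 vs 0.4671). Model B shows the stronger effect (|β₁| = 3.7718 vs 0.6598).

Model Comparison:

Goodness of fit (R²):
- Model A: R² = 0.4671 → 46.71% of variance in salary explained
- Model B: R² = 0.9747 → 97.47% of variance in salary explained
- 0.9747 > 0.4671 → Model B has the better fit

Which has the larger per-year effect? (|β₁|)
- Model A: β₁ = 0.6598 → predicted salary rises 0.6598 thousand dollars per additional year of experience
- Model B: β₁ = 3.7718 → predicted salary rises 3.7718 thousand dollars per additional year of experience
- |0.6598| < |3.7718| → Model B shows the stronger marginal effect

Notes:
- R² measures how tightly points cluster around the line; β₁ measures how steep the line is — they answer different questions.
- A better fit (higher R²) doesn't necessarily mean a more important relationship.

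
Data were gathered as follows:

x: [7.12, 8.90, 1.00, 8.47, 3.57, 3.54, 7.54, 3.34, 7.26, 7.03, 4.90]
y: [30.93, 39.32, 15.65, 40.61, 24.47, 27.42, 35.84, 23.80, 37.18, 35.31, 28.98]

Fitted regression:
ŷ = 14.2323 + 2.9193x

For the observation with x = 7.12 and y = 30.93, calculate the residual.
Residual = -4.0877

The residual is the difference between the actual value and the predicted value:

Residual = y - ŷ

Step 1: Calculate predicted value
ŷ = 14.2323 + 2.9193 × 7.12
ŷ = 35.0177

Step 2: Calculate residual
Residual = 30.93 - 35.0177
Residual = -4.0877

The residual is negative, so the observed y = 30.93 sits below the regression line (the line overestimates it by 4.0877).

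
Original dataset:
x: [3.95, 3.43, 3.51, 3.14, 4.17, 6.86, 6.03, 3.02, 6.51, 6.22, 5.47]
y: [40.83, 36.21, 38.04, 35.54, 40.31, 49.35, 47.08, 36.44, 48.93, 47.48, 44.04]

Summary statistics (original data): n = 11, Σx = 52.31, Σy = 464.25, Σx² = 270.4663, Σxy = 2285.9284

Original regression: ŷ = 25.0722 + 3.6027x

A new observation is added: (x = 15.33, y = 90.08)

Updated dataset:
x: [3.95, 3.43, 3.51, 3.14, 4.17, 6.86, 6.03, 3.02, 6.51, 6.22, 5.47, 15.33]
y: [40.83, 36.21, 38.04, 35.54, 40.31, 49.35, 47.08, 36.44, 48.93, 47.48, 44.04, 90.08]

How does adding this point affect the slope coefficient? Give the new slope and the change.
The slope changes from 3.6027 to 4.3658 (change of +0.7631, or +21.2%).

The new point has HIGH LEVERAGE: x = 15.33 is far from the original mean x̄ = 52.31/11 ≈ 4.76 (original range [3.02, 6.86]).

Step 1: Update the sums with the new point (n goes from 11 to 12)
Σx  = 52.31 + 15.33 = 67.64
Σy  = 464.25 + 90.08 = 554.33
Σx² = 270.4663 + 15.33² = 270.4663 + 235.0089 = 505.4752
Σxy = 2285.9284 + 15.33×90.08 = 2285.9284 + 1380.9264 = 3666.8548

Step 2: Recompute the slope with b₁ = (nΣxy − ΣxΣy) / (nΣx² − (Σx)²)
Numerator   = 12×3666.8548 − 67.64×554.33 = 44002.2576 − 37494.8812 = 6507.3764
Denominator = 12×505.4752 − 67.64² = 6065.7024 − 4575.1696 = 1490.5328
b₁(new) = 6507.3764 / 1490.5328 = 4.3658

(Same formula on the original sums: (11×2285.9284 − 52.31×464.25) / (11×270.4663 − 52.31²) = 860.2949 / 238.7932 = 3.6027, matching the given fit.)

Step 3: Change in slope
Δβ₁ = 4.3658 − 3.6027 = +0.7631
Relative change = +0.7631 / 3.6027 × 100% = +21.2%
→ the slope increases when the point is added.

Because the point sits above the extension of the original line at a high-leverage x, it tilts the fit up.
In practice: refit with and without it and report both if conclusions differ.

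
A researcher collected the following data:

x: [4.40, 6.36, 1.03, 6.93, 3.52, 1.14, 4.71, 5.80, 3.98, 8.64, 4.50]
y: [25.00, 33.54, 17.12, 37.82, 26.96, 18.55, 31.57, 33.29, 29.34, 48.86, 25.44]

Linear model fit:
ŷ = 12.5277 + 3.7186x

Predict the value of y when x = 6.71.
ŷ = 37.4795

To predict y for x = 6.71, substitute into the regression equation:

ŷ = 12.5277 + 3.7186 × 6.71
ŷ = 12.5277 + 24.9518
ŷ = 37.4795

This is a point prediction; actual observations scatter around it by roughly the residual standard deviation.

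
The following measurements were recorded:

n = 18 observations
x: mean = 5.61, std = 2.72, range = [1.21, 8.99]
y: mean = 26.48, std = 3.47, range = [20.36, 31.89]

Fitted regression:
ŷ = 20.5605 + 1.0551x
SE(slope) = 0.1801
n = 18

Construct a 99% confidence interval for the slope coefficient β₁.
The 99% CI for β₁ is (0.5291, 1.5811)

Confidence interval for the slope:

The 99% CI for β₁ is: β̂₁ ± t*(α/2, n-2) × SE(β̂₁)

Step 1: Find critical t-value
- Confidence level = 0.99
- Degrees of freedom = n - 2 = 18 - 2 = 16
- t*(α/2, 16) = 2.9208

Step 2: Calculate margin of error
Margin = 2.9208 × 0.1801 = 0.5260

Step 3: Construct interval
CI = 1.0551 ± 0.5260
CI = (0.5291, 1.5811)

Interpretation: intervals built this way capture the true β₁ in 99% of repeated samples; here the plausible range for the per-unit effect of x on y is 0.5291 to 1.5811.
The interval does not include 0, suggesting a significant linear relationship.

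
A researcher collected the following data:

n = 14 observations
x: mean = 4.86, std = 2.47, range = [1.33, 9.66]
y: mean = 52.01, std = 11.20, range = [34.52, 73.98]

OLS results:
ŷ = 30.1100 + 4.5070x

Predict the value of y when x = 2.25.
ŷ = 40.2508

Plug x = 2.25 into the fitted line:

ŷ = 30.1100 + 4.5070 × 2.25
ŷ = 30.1100 + 10.1408
ŷ = 40.2508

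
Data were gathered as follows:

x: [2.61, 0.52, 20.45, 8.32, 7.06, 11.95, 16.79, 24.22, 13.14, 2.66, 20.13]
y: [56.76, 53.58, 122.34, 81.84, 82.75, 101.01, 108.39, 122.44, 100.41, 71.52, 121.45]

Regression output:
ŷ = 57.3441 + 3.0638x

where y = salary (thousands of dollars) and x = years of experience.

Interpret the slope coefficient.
An increase of one year in experience is associated with a 3.0638 thousand dollars increase in predicted salary.

The slope β₁ = 3.0638 gives the rate at which the fitted salary changes with experience.

Interpretation:
- Experience up by 1 year → predicted salary increases by 3.0638 thousand dollars
- This is a linear approximation: the same per-unit change is assumed across the whole observed x range

(β₀ = 57.3441 is the fitted value at x = 0 and is not part of the slope interpretation.)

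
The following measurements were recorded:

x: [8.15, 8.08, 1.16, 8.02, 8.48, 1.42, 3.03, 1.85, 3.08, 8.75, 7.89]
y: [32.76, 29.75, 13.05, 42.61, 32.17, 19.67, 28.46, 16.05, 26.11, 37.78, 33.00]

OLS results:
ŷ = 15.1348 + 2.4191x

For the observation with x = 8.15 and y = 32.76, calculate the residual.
Residual = -2.0905

The residual is the difference between the actual value and the predicted value:

Residual = y - ŷ

Step 1: Calculate predicted value
ŷ = 15.1348 + 2.4191 × 8.15
ŷ = 34.8505

Step 2: Calculate residual
Residual = 32.76 - 34.8505
Residual = -2.0905

Interpretation: the model overestimates the actual value by 2.0905 at this point (negative residual → observation lies below the fitted line).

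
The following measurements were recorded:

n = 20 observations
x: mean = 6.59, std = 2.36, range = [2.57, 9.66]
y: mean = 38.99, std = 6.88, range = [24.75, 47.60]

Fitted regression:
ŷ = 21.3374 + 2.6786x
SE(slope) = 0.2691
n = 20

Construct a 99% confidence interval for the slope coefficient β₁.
The 99% CI for β₁ is (1.9040, 3.4532)

Confidence interval for the slope:

The 99% CI for β₁ is: β̂₁ ± t*(α/2, n-2) × SE(β̂₁)

Step 1: Find critical t-value
- Confidence level = 0.99
- Degrees of freedom = n - 2 = 20 - 2 = 18
- t*(α/2, 18) = 2.8784

Step 2: Calculate margin of error
Margin = 2.8784 × 0.2691 = 0.7746

Step 3: Construct interval
CI = 2.6786 ± 0.7746
CI = (1.9040, 3.4532)

Interpretation: We are 99% confident that the true slope β₁ lies between 1.9040 and 3.4532.
Both endpoints are positive, so the data support a genuinely positive slope at this confidence level.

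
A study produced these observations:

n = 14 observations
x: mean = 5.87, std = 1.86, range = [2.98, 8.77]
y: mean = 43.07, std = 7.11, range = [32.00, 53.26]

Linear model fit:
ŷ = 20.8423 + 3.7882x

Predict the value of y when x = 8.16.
ŷ = 51.7540

x = 8.16 lies inside the observed range [2.98, 8.77], so the fitted equation applies directly:

ŷ = 20.8423 + 3.7882 × 8.16
ŷ = 20.8423 + 30.9117
ŷ = 51.7540

This is the fitted mean response at that x — an individual observation would come with a wider prediction interval.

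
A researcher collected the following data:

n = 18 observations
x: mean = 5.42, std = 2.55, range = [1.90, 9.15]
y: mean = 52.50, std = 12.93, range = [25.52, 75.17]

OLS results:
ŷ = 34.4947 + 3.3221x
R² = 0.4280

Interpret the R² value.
About 42.80% of the variability in y is accounted for by the regression on x (R² = 0.4280) — a moderate linear fit.

R² = 1 − SS_res/SS_tot compares the residual scatter to the total scatter of y about its mean.

Here R² = 0.4280:
- Explained: 42.80% of the variation in y
- Unexplained (residual): 100% − 42.80% = 57.20%
- Rule of thumb (below 0.3 weak; 0.3 to below 0.7 moderate; 0.7 and above strong) → moderate

Calculation: R² = 1 − (SS_res / SS_tot), where SS_res is the sum of squared residuals and SS_tot the total sum of squares.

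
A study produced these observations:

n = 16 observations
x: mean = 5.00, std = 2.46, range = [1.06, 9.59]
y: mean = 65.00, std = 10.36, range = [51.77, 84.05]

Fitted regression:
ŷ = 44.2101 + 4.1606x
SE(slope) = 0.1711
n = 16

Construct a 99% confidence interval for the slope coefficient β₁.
The 99% CI for β₁ is (3.6513, 4.6699)

Confidence interval for the slope:

The 99% CI for β₁ is: β̂₁ ± t*(α/2, n-2) × SE(β̂₁)

Step 1: Find critical t-value
- Confidence level = 0.99
- Degrees of freedom = n - 2 = 16 - 2 = 14
- t*(α/2, 14) = 2.9768

Step 2: Calculate margin of error
Margin = 2.9768 × 0.1711 = 0.5093

Step 3: Construct interval
CI = 4.1606 ± 0.5093
CI = (3.6513, 4.6699)

Interpretation: each one-unit increase in x is associated with a change in mean y of between 3.6513 and 4.6699, with 99% confidence.
Both endpoints are positive, so the data support a genuinely positive slope at this confidence level.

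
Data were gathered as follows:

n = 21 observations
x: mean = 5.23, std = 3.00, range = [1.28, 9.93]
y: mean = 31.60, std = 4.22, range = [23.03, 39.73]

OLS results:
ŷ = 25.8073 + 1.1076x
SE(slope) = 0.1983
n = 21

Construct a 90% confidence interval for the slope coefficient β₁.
The 90% CI for β₁ is (0.7647, 1.4505)

Confidence interval for the slope:

The 90% CI for β₁ is: β̂₁ ± t*(α/2, n-2) × SE(β̂₁)

Step 1: Find critical t-value
- Confidence level = 0.9
- Degrees of freedom = n - 2 = 21 - 2 = 19
- t*(α/2, 19) = 1.7291

Step 2: Calculate margin of error
Margin = 1.7291 × 0.1983 = 0.3429

Step 3: Construct interval
CI = 1.1076 ± 0.3429
CI = (0.7647, 1.4505)

Interpretation: We are 90% confident that the true slope β₁ lies between 0.7647 and 1.4505.
Both endpoints are positive, so the data support a genuinely positive slope at this confidence level.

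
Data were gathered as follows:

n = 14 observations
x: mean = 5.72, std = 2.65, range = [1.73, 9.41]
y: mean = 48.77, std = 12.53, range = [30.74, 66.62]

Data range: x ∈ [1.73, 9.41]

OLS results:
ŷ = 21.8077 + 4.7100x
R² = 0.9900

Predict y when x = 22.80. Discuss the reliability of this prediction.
ŷ = 129.1957, but this is extrapolation (above the data range [1.73, 9.41]) and may be unreliable.

Prediction calculation:
ŷ = 21.8077 + 4.7100 × 22.80
ŷ = 129.1957

Reliability:
- Data range: x ∈ [1.73, 9.41]
- Prediction point: x = 22.80 is 13.39 units above the observed range → this is EXTRAPOLATION, not interpolation

Why that matters here:
- Real relationships often flatten, saturate, or turn nonlinear at extremes
- R² describes fit only over the sampled x values; it says nothing about behaviour beyond them
- The linear relationship may not hold outside the observed range

The R² = 0.9900 only validates the fit within [1.73, 9.41]; treat ŷ = 129.1957 with caution.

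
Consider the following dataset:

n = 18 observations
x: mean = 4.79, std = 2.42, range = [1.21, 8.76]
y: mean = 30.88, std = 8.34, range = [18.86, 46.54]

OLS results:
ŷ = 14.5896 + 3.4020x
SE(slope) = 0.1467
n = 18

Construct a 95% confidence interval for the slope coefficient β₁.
The 95% CI for β₁ is (3.0910, 3.7130)

Confidence interval for the slope:

The 95% CI for β₁ is: β̂₁ ± t*(α/2, n-2) × SE(β̂₁)

Step 1: Find critical t-value
- Confidence level = 0.95
- Degrees of freedom = n - 2 = 18 - 2 = 16
- t*(α/2, 16) = 2.1199

Step 2: Calculate margin of error
Margin = 2.1199 × 0.1467 = 0.3110

Step 3: Construct interval
CI = 3.4020 ± 0.3110
CI = (3.0910, 3.7130)

Interpretation: We are 95% confident that the true slope β₁ lies between 3.0910 and 3.7130.
The interval does not include 0, suggesting a significant linear relationship.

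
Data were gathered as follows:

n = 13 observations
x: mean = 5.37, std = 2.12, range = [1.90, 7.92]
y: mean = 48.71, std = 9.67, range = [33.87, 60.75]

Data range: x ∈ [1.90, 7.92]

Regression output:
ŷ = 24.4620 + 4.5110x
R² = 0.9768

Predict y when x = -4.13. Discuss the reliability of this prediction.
ŷ = 5.8316 (extrapolation — x = -4.13 lies outside [1.90, 7.92], so reliability is low).

Prediction calculation:
ŷ = 24.4620 + 4.5110 × (-4.13)
ŷ = 5.8316

Reliability:
- Data range: x ∈ [1.90, 7.92]
- Prediction point: x = -4.13 is 6.03 units below the observed range → this is EXTRAPOLATION, not interpolation

Why that matters here:
- Real relationships often flatten, saturate, or turn nonlinear at extremes
- There are no observations near this x to validate the fitted line there
- The linear relationship may not hold outside the observed range

A defensible statement: 'if the linear trend continued to x = -4.13, y would be about 5.8316' — the premise is untested.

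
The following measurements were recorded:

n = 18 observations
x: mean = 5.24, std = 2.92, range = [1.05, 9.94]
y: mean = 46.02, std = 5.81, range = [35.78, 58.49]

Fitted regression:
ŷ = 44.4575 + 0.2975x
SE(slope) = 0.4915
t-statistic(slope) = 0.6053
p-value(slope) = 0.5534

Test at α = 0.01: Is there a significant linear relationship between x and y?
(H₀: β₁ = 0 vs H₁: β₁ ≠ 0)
p-value = 0.5534 ≥ α = 0.01, so we fail to reject H₀. The relationship is not significant.

Hypothesis test for the slope coefficient:

H₀: β₁ = 0 (no linear relationship)
H₁: β₁ ≠ 0 (linear relationship exists)

Test statistic: t = β̂₁ / SE(β̂₁) = 0.2975 / 0.4915 = 0.6053

p = 0.5534: how often a slope estimate this far from 0 (in SE units) would arise by chance if β₁ were truly 0.

Decision rule: reject H₀ if p-value < α.
p-value = 0.5534 ≥ α = 0.01 → fail to reject H₀.

Conclusion: the linear association between x and y is not significant at the 1% level.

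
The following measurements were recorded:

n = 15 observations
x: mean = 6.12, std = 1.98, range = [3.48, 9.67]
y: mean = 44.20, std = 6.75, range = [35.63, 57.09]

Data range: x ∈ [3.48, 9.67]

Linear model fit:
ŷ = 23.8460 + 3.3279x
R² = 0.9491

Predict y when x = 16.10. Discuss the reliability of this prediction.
ŷ = 77.4252, but this is extrapolation (above the data range [3.48, 9.67]) and may be unreliable.

Prediction calculation:
ŷ = 23.8460 + 3.3279 × 16.10
ŷ = 77.4252

Reliability:
- Data range: x ∈ [3.48, 9.67]
- Prediction point: x = 16.10 is 6.43 units above the observed range → this is EXTRAPOLATION, not interpolation

Why that matters here:
- R² describes fit only over the sampled x values; it says nothing about behaviour beyond them
- There are no observations near this x to validate the fitted line there
- The linear relationship may not hold outside the observed range

A defensible statement: 'if the linear trend continued to x = 16.10, y would be about 77.4252' — the premise is untested.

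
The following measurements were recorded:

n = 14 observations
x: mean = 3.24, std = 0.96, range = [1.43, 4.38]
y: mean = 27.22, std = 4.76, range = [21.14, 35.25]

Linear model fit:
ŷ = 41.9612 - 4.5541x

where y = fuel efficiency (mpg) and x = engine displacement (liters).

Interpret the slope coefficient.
On average, fuel efficiency is about 4.5541 mpg lower for every extra liter of engine displacement.

The slope β₁ = -4.5541 gives the rate at which the fitted fuel efficiency changes with engine displacement.

Interpretation:
- Engine displacement up by 1 liter → predicted fuel efficiency decreases by 4.5541 mpg
- This is a linear approximation: the same per-unit change is assumed across the whole observed x range
- The slope describes association in these data, not necessarily a causal effect

The intercept β₀ = 41.9612 is the predicted fuel efficiency when engine displacement = 0; since the smallest observed x is 1.43, this is an extrapolation and mainly anchors the line.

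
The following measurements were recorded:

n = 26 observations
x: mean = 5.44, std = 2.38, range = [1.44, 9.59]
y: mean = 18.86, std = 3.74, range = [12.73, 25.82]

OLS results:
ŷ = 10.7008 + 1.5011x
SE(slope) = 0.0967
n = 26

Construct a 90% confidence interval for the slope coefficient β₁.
The 90% CI for β₁ is (1.3357, 1.6665)

Confidence interval for the slope:

The 90% CI for β₁ is: β̂₁ ± t*(α/2, n-2) × SE(β̂₁)

Step 1: Find critical t-value
- Confidence level = 0.9
- Degrees of freedom = n - 2 = 26 - 2 = 24
- t*(α/2, 24) = 1.7109

Step 2: Calculate margin of error
Margin = 1.7109 × 0.0967 = 0.1654

Step 3: Construct interval
CI = 1.5011 ± 0.1654
CI = (1.3357, 1.6665)

Interpretation: We are 90% confident that the true slope β₁ lies between 1.3357 and 1.6665.
Since 0 is outside the interval, a two-sided test at α = 0.10 would reject H₀: β₁ = 0.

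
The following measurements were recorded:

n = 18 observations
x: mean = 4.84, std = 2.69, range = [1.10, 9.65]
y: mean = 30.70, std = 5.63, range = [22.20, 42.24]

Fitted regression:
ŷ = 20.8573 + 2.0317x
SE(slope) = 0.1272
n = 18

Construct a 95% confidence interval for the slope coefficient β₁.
The 95% CI for β₁ is (1.7620, 2.3014)

Confidence interval for the slope:

The 95% CI for β₁ is: β̂₁ ± t*(α/2, n-2) × SE(β̂₁)

Step 1: Find critical t-value
- Confidence level = 0.95
- Degrees of freedom = n - 2 = 18 - 2 = 16
- t*(α/2, 16) = 2.1199

Step 2: Calculate margin of error
Margin = 2.1199 × 0.1272 = 0.2697

Step 3: Construct interval
CI = 2.0317 ± 0.2697
CI = (1.7620, 2.3014)

Interpretation: intervals built this way capture the true β₁ in 95% of repeated samples; here the plausible range for the per-unit effect of x on y is 1.7620 to 2.3014.
The interval does not include 0, suggesting a significant linear relationship.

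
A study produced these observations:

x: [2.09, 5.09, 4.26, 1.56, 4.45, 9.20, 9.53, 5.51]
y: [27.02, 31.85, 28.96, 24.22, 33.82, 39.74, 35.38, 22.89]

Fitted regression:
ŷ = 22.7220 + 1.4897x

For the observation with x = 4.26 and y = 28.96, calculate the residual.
Residual = -0.1081

The residual is the difference between the actual value and the predicted value:

Residual = y - ŷ

Step 1: Calculate predicted value
ŷ = 22.7220 + 1.4897 × 4.26
ŷ = 29.0681

Step 2: Calculate residual
Residual = 28.96 - 29.0681
Residual = -0.1081

Interpretation: the model overestimates the actual value by 0.1081 at this point (negative residual → observation lies below the fitted line).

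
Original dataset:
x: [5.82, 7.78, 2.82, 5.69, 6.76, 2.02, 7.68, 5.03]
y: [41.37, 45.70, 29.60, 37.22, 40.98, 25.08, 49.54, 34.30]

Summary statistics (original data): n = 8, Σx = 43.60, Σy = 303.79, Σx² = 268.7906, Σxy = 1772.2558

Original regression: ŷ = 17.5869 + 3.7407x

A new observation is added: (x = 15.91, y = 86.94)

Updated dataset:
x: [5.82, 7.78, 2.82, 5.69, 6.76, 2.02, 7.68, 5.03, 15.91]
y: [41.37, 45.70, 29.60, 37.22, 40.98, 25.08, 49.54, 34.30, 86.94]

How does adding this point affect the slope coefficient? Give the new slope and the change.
Adding the point moves β₁ from 3.7407 to 4.4530, i.e. it increases by 0.7123 (+19.0%).

x = 15.91 lies well outside the original x-range [2.02, 7.78] (x̄ ≈ 5.45), so this observation has high leverage and can move the slope substantially.

Step 1: Update the sums with the new point (n goes from 8 to 9)
Σx  = 43.60 + 15.91 = 59.51
Σy  = 303.79 + 86.94 = 390.73
Σx² = 268.7906 + 15.91² = 268.7906 + 253.1281 = 521.9187
Σxy = 1772.2558 + 15.91×86.94 = 1772.2558 + 1383.2154 = 3155.4712

Step 2: Recompute the slope with b₁ = (nΣxy − ΣxΣy) / (nΣx² − (Σx)²)
Numerator   = 9×3155.4712 − 59.51×390.73 = 28399.2408 − 23252.3423 = 5146.8985
Denominator = 9×521.9187 − 59.51² = 4697.2683 − 3541.4401 = 1155.8282
b₁(new) = 5146.8985 / 1155.8282 = 4.4530

(Same formula on the original sums: (8×1772.2558 − 43.60×303.79) / (8×268.7906 − 43.60²) = 932.8024 / 249.3648 = 3.7407, matching the given fit.)

Step 3: Change in slope
Δβ₁ = 4.4530 − 3.7407 = +0.7123
Relative change = +0.7123 / 3.7407 × 100% = +19.0%
→ the slope increases when the point is added.

Because the point sits above the extension of the original line at a high-leverage x, it tilts the fit up.
In practice: investigate whether it comes from the same population as the rest of the sample; refit with and without it and report both if conclusions differ.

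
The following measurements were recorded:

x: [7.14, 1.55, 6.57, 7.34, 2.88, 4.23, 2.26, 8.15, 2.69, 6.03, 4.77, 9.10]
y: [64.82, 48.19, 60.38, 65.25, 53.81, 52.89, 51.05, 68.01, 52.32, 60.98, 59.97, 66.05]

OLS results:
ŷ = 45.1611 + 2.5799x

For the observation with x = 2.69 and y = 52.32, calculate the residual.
Residual = 0.2190

The residual is the difference between the actual value and the predicted value:

Residual = y - ŷ

Step 1: Calculate predicted value
ŷ = 45.1611 + 2.5799 × 2.69
ŷ = 52.1010

Step 2: Calculate residual
Residual = 52.32 - 52.1010
Residual = 0.2190

Sign check: y > ŷ, so the point is above the line and the fit underestimates here.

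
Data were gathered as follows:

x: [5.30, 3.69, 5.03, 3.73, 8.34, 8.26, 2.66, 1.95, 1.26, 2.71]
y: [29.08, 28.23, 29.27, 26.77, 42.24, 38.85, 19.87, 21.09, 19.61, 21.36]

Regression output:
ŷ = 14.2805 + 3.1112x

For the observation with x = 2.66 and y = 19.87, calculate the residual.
Residual = -2.6863

The residual is the difference between the actual value and the predicted value:

Residual = y - ŷ

Step 1: Calculate predicted value
ŷ = 14.2805 + 3.1112 × 2.66
ŷ = 22.5563

Step 2: Calculate residual
Residual = 19.87 - 22.5563
Residual = -2.6863

The residual is negative, so the observed y = 19.87 sits below the regression line (the line overestimates it by 2.6863).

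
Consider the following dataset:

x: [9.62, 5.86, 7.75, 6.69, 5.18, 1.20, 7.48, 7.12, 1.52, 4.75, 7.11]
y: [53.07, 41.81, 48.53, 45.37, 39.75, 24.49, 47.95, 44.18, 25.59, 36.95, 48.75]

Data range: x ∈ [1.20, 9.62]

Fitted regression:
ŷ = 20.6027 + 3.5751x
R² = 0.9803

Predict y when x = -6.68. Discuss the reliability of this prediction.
ŷ = -3.2790, but this is extrapolation (below the data range [1.20, 9.62]) and may be unreliable.

Prediction calculation:
ŷ = 20.6027 + 3.5751 × (-6.68)
ŷ = -3.2790

Reliability:
- Data range: x ∈ [1.20, 9.62]
- Prediction point: x = -6.68 is 7.88 units below the observed range → this is EXTRAPOLATION, not interpolation

Why that matters here:
- The linear relationship may not hold outside the observed range
- There are no observations near this x to validate the fitted line there
- R² describes fit only over the sampled x values; it says nothing about behaviour beyond them

Report the number if required, but flag clearly that it is an extrapolation.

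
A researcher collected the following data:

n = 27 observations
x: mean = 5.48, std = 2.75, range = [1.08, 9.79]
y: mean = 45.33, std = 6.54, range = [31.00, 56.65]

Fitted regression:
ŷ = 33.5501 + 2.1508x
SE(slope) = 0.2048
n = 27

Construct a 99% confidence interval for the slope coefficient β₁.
The 99% CI for β₁ is (1.5799, 2.7217)

Confidence interval for the slope:

The 99% CI for β₁ is: β̂₁ ± t*(α/2, n-2) × SE(β̂₁)

Step 1: Find critical t-value
- Confidence level = 0.99
- Degrees of freedom = n - 2 = 27 - 2 = 25
- t*(α/2, 25) = 2.7874

Step 2: Calculate margin of error
Margin = 2.7874 × 0.2048 = 0.5709

Step 3: Construct interval
CI = 2.1508 ± 0.5709
CI = (1.5799, 2.7217)

Interpretation: intervals built this way capture the true β₁ in 99% of repeated samples; here the plausible range for the per-unit effect of x on y is 1.5799 to 2.7217.
Both endpoints are positive, so the data support a genuinely positive slope at this confidence level.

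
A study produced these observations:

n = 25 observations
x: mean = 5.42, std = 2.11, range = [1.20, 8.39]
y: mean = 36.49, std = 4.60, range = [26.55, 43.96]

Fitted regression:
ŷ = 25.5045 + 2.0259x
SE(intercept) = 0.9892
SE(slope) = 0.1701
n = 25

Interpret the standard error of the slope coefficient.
The slope 2.0259 is pinned down to within about ±0.1701 (one SE) by these data — relative uncertainty 8.4%, i.e. precise.

SE(β̂₁) = s / √Sxx, where s is the residual standard deviation and Sxx = Σ(x − x̄)². It is the yardstick for how far β̂₁ = 2.0259 could plausibly be from the true slope.

Relative precision:
- SE / |β̂₁| = 0.1701 / 2.0259 = 8.4%
- Rule of thumb (under 20%: precise; 20% to under 50%: moderately precise; 50% or more: imprecise) → precise

Link to interval estimation: a confidence interval for β₁ is β̂₁ ± t* × 0.1701, so SE sets the half-width per unit of t*.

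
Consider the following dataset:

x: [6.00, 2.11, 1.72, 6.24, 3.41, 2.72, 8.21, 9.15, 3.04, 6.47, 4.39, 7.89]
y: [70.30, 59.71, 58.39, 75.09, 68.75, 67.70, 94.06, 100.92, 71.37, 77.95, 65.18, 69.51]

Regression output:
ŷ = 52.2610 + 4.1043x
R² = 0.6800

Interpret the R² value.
R² = 0.6800 means 68.00% of the variation in y is explained by the linear relationship with x. This indicates a moderate fit.

R² (coefficient of determination) measures the proportion of variance in y explained by the regression model.

Here R² = 0.6800:
- Explained: 68.00% of the variation in y
- Unexplained (residual): 100% − 68.00% = 32.00%
- Rule of thumb (below 0.3 weak; 0.3 to below 0.7 moderate; 0.7 and above strong) → moderate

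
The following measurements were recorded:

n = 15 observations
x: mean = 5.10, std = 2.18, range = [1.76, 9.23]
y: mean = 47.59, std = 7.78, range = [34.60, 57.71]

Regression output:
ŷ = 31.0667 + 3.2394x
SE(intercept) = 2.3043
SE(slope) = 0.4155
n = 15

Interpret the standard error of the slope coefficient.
SE(slope) = 0.4155 measures the uncertainty in the estimated slope. The coefficient is estimated precisely (SE/|β̂₁| = 12.8%).

SE(β̂₁) = s / √Sxx, where s is the residual standard deviation and Sxx = Σ(x − x̄)². It is the yardstick for how far β̂₁ = 3.2394 could plausibly be from the true slope.

Relative precision:
- SE / |β̂₁| = 0.4155 / 3.2394 = 12.8%
- Rule of thumb (under 20%: precise; 20% to under 50%: moderately precise; 50% or more: imprecise) → precise

Link to the t-test: t = β̂₁ / SE(β̂₁) = 3.2394 / 0.4155 = 7.7964, the statistic for H₀: β₁ = 0.

What drives SE(β̂₁): more residual scatter → larger SE; larger n (here n = 15) → smaller SE.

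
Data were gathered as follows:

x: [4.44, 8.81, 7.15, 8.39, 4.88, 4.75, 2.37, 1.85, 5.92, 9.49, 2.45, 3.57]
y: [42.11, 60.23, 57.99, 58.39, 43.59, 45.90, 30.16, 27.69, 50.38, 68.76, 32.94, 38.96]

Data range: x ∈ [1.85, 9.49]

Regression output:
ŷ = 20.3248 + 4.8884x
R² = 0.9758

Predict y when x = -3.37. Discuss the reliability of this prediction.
ŷ = 3.8509 (extrapolation — x = -3.37 lies outside [1.85, 9.49], so reliability is low).

Prediction calculation:
ŷ = 20.3248 + 4.8884 × (-3.37)
ŷ = 3.8509

Reliability:
- Data range: x ∈ [1.85, 9.49]
- Prediction point: x = -3.37 is 5.22 units below the observed range → this is EXTRAPOLATION, not interpolation

Why that matters here:
- Real relationships often flatten, saturate, or turn nonlinear at extremes
- The linear relationship may not hold outside the observed range

A defensible statement: 'if the linear trend continued to x = -3.37, y would be about 3.8509' — the premise is untested.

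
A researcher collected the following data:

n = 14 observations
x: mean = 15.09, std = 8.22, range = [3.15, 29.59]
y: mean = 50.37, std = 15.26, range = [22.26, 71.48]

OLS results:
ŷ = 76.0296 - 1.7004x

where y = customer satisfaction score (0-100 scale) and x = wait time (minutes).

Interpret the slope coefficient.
For each additional minute of wait time, predicted satisfaction score decreases by approximately 1.7004 points.

β₁ = -1.7004 is the change in predicted satisfaction score (points) per additional minute of wait time.

Interpretation:
- Wait time up by 1 minute → predicted satisfaction score decreases by 1.7004 points
- The effect is assumed constant over the observed range of x (linearity)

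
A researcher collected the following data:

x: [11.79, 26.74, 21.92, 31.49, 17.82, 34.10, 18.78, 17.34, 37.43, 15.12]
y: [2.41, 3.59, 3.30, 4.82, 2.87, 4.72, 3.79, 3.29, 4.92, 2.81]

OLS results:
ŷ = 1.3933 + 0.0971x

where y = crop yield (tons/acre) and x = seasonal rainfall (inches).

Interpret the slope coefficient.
An increase of one inch in rainfall is associated with a 0.0971 tons/acre increase in predicted crop yield.

The slope β₁ = 0.0971 gives the rate at which the fitted crop yield changes with rainfall.

Interpretation:
- Rainfall up by 1 inch → predicted crop yield increases by 0.0971 tons/acre
- This is a linear approximation: the same per-unit change is assumed across the whole observed x range
- The sign (+) gives the direction; the magnitude 0.0971 gives the size of the effect per inch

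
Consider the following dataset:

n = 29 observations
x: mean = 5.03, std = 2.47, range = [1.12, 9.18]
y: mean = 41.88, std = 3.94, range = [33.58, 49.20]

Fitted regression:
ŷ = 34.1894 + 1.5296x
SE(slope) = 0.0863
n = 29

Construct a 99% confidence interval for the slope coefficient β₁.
The 99% CI for β₁ is (1.2905, 1.7687)

Confidence interval for the slope:

The 99% CI for β₁ is: β̂₁ ± t*(α/2, n-2) × SE(β̂₁)

Step 1: Find critical t-value
- Confidence level = 0.99
- Degrees of freedom = n - 2 = 29 - 2 = 27
- t*(α/2, 27) = 2.7707

Step 2: Calculate margin of error
Margin = 2.7707 × 0.0863 = 0.2391

Step 3: Construct interval
CI = 1.5296 ± 0.2391
CI = (1.2905, 1.7687)

Interpretation: We are 99% confident that the true slope β₁ lies between 1.2905 and 1.7687.
The interval does not include 0, suggesting a significant linear relationship.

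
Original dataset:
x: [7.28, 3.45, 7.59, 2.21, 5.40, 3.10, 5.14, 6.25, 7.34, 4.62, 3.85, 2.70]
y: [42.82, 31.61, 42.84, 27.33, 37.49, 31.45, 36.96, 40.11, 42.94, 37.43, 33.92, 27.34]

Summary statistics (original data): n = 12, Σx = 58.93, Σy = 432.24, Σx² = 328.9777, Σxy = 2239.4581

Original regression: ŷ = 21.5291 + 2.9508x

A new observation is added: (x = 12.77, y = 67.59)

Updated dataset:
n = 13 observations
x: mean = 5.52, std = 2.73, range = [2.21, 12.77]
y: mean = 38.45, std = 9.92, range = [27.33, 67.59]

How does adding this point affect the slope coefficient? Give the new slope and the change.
The slope changes from 2.9508 to 3.5801 (change of +0.6293, or +21.3%).

x = 12.77 lies well outside the original x-range [2.21, 7.59] (x̄ ≈ 4.91), so this observation has high leverage and can move the slope substantially.

Step 1: Update the sums with the new point (n goes from 12 to 13)
Σx  = 58.93 + 12.77 = 71.70
Σy  = 432.24 + 67.59 = 499.83
Σx² = 328.9777 + 12.77² = 328.9777 + 163.0729 = 492.0506
Σxy = 2239.4581 + 12.77×67.59 = 2239.4581 + 863.1243 = 3102.5824

Step 2: Recompute the slope with b₁ = (nΣxy − ΣxΣy) / (nΣx² − (Σx)²)
Numerator   = 13×3102.5824 − 71.70×499.83 = 40333.5712 − 35837.8110 = 4495.7602
Denominator = 13×492.0506 − 71.70² = 6396.6578 − 5140.8900 = 1255.7678
b₁(new) = 4495.7602 / 1255.7678 = 3.5801

(Same formula on the original sums: (12×2239.4581 − 58.93×432.24) / (12×328.9777 − 58.93²) = 1401.5940 / 474.9875 = 2.9508, matching the given fit.)

Step 3: Change in slope
Δβ₁ = 3.5801 − 2.9508 = +0.6293
Relative change = +0.6293 / 2.9508 × 100% = +21.3%
→ the slope increases when the point is added.

A high-leverage point only changes the slope if it is off the original line; here y = 67.59 is above the original trend, so the slope increases.
In practice: investigate whether it comes from the same population as the rest of the sample.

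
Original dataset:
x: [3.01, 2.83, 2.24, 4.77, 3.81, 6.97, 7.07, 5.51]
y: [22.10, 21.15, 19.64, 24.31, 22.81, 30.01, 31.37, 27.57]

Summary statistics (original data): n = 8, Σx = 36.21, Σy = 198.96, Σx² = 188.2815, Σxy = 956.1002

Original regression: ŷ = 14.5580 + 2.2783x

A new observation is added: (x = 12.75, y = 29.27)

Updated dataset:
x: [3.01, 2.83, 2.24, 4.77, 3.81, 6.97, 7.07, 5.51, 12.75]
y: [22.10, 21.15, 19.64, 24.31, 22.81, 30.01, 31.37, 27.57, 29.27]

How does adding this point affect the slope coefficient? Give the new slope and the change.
New slope β₁ = 1.0381 versus 2.2783 before: a change of -1.2402 (-54.4%).

The new point has HIGH LEVERAGE: x = 12.75 is far from the original mean x̄ = 36.21/8 ≈ 4.53 (original range [2.24, 7.07]).

Step 1: Update the sums with the new point (n goes from 8 to 9)
Σx  = 36.21 + 12.75 = 48.96
Σy  = 198.96 + 29.27 = 228.23
Σx² = 188.2815 + 12.75² = 188.2815 + 162.5625 = 350.8440
Σxy = 956.1002 + 12.75×29.27 = 956.1002 + 373.1925 = 1329.2927

Step 2: Recompute the slope with b₁ = (nΣxy − ΣxΣy) / (nΣx² − (Σx)²)
Numerator   = 9×1329.2927 − 48.96×228.23 = 11963.6343 − 11174.1408 = 789.4935
Denominator = 9×350.8440 − 48.96² = 3157.5960 − 2397.0816 = 760.5144
b₁(new) = 789.4935 / 760.5144 = 1.0381

(Same formula on the original sums: (8×956.1002 − 36.21×198.96) / (8×188.2815 − 36.21²) = 444.4600 / 195.0879 = 2.2783, matching the given fit.)

Step 3: Change in slope
Δβ₁ = 1.0381 − 2.2783 = -1.2402
Relative change = -1.2402 / 2.2783 × 100% = -54.4%
→ the slope decreases when the point is added.

Because the point sits below the extension of the original line at a high-leverage x, it tilts the fit down.
In practice: refit with and without it and report both if conclusions differ.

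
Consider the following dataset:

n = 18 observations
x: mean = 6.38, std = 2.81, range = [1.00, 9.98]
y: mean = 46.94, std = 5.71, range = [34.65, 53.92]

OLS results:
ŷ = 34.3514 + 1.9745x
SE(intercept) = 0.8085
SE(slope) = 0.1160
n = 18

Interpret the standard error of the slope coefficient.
SE(slope) = 0.1160 measures the uncertainty in the estimated slope. The coefficient is estimated precisely (SE/|β̂₁| = 5.9%).

SE(β̂₁) = s / √Sxx, where s is the residual standard deviation and Sxx = Σ(x − x̄)². It is the yardstick for how far β̂₁ = 1.9745 could plausibly be from the true slope.

Relative precision:
- SE / |β̂₁| = 0.1160 / 1.9745 = 5.9%
- Rule of thumb (under 20%: precise; 20% to under 50%: moderately precise; 50% or more: imprecise) → precise

Link to the t-test: t = β̂₁ / SE(β̂₁) = 1.9745 / 0.1160 = 17.0216, the statistic for H₀: β₁ = 0.

What drives SE(β̂₁): more residual scatter → larger SE; larger n (here n = 18) → smaller SE.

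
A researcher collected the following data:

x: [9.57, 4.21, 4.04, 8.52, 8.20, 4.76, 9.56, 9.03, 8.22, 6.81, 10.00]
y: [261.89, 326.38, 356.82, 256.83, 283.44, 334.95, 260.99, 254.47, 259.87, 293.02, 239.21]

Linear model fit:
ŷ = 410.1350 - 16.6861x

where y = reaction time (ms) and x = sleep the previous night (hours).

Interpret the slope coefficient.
For each additional hour of sleep, predicted reaction time decreases by approximately 16.6861 ms.

The slope coefficient β₁ = -16.6861 represents the marginal effect of sleep on reaction time.

Interpretation:
- Sleep up by 1 hour → predicted reaction time decreases by 16.6861 ms
- The effect is assumed constant over the observed range of x (linearity)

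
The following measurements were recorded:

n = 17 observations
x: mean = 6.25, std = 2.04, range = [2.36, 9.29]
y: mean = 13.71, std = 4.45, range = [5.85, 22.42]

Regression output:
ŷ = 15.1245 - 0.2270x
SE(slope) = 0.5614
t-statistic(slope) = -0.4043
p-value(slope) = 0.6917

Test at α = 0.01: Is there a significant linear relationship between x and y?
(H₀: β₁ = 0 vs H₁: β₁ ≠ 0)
p-value = 0.6917 ≥ α = 0.01, so we fail to reject H₀. The relationship is not significant.

Hypothesis test for the slope coefficient:

H₀: β₁ = 0 (no linear relationship)
H₁: β₁ ≠ 0 (linear relationship exists)

Test statistic: t = β̂₁ / SE(β̂₁) = -0.2270 / 0.5614 = -0.4043

The p-value (0.6917) is the probability, under H₀, of a t-statistic at least as extreme as |t| = 0.4043 (two-sided, df = n − 2 = 15).

Decision rule: reject H₀ if p-value < α.
p-value = 0.6917 ≥ α = 0.01 → fail to reject H₀.

There is not sufficient evidence at the 1% significance level to conclude that a linear relationship exists between x and y.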